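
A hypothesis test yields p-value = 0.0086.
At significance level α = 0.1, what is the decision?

Answer: reject H₀

Derivation:
Compare p-value to α:
0.0086 < 0.1
Decision: reject H₀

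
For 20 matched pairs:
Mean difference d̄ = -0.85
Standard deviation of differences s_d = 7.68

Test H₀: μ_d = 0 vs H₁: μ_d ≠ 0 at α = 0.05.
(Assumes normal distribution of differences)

df = n - 1 = 19
SE = s_d/√n = 7.68/√20 = 1.7173
t = d̄/SE = -0.85/1.7173 = -0.4950
Critical value: t_{0.025,19} = ±2.093
p-value ≈ 0.6263
Decision: fail to reject H₀

Answer: t = -0.4950, fail to reject H₀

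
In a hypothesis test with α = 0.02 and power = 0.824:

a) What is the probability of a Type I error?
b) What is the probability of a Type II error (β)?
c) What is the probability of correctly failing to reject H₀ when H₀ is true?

a) Type I error probability = α = 0.02
b) Power = P(reject H₀ | H₁ true) = 1 - β = 0.824, so Type II error probability = β = 1 - Power = 0.176
c) P(fail to reject H₀ | H₀ true) = 1 - α = 0.98

Answer: a) 0.02, b) 0.176, c) 0.98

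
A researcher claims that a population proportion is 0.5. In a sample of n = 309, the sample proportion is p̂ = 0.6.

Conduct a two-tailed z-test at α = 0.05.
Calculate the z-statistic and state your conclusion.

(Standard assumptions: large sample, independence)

H₀: p = 0.5, H₁: p ≠ 0.5
Standard error: SE = √(p₀(1-p₀)/n) = √(0.5×0.5/309) = 0.028444
z-statistic: z = (p̂ - p₀)/SE = (0.6 - 0.5)/0.028444 = 3.5157
Critical value: z_0.025 = ±1.960
p-value = 0.0004
Decision: reject H₀ at α = 0.05

Answer: z = 3.5157, reject H₀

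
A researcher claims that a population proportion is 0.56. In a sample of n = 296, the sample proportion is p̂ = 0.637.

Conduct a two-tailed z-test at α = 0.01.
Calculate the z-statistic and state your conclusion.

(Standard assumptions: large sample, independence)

Answer: z = 2.6688, reject H₀

Derivation:
H₀: p = 0.56, H₁: p ≠ 0.56
Standard error: SE = √(p₀(1-p₀)/n) = √(0.56×0.44/296) = 0.028852
z-statistic: z = (p̂ - p₀)/SE = (0.637 - 0.56)/0.028852 = 2.6688
Critical value: z_0.005 = ±2.576
p-value = 0.0076
Decision: reject H₀ at α = 0.01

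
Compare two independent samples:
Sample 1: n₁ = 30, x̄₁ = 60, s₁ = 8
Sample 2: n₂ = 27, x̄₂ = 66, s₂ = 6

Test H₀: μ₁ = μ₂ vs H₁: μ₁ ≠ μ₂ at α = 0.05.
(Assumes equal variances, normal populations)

Pooled variance: s²_p = [29×8² + 26×6²]/(55) = 50.7636
s_p = 7.1249
SE = s_p×√(1/n₁ + 1/n₂) = 7.1249×√(1/30 + 1/27) = 1.8901
t = (x̄₁ - x̄₂)/SE = (60 - 66)/1.8901 = -3.1744
df = 55, t-critical = ±2.004
Decision: reject H₀

Answer: t = -3.1744, reject H₀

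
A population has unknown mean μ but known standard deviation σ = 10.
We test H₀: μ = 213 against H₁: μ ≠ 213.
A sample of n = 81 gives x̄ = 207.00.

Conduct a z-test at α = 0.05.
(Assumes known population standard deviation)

Answer: z = -5.4001, reject H₀

Derivation:
Standard error: SE = σ/√n = 10/√81 = 1.1111
z-statistic: z = (x̄ - μ₀)/SE = (207.00 - 213)/1.1111 = -5.4001
Critical value: ±1.960
p-value < 0.0001
Decision: reject H₀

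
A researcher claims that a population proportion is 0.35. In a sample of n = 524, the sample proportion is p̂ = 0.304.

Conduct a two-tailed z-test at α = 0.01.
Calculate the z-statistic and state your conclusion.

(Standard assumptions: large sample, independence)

Answer: z = -2.2076, fail to reject H₀

Derivation:
H₀: p = 0.35, H₁: p ≠ 0.35
Standard error: SE = √(p₀(1-p₀)/n) = √(0.35×0.65/524) = 0.020837
z-statistic: z = (p̂ - p₀)/SE = (0.304 - 0.35)/0.020837 = -2.2076
Critical value: z_0.005 = ±2.576
p-value = 0.0273
Decision: fail to reject H₀ at α = 0.01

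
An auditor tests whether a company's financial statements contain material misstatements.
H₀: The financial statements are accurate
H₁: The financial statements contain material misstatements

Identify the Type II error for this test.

Answer: Failing to detect material misstatements that are actually present

Derivation:
Type I error: rejecting H₀ when it is actually true (false positive).
Type II error: failing to reject H₀ when H₁ is actually true (false negative).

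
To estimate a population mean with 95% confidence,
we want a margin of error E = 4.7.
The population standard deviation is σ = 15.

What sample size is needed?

Answer: n = 40

Derivation:
z_0.025 = 1.960
n = (z×σ/E)² = (1.960×15/4.7)²
n = 39.1290
Round up: n = 40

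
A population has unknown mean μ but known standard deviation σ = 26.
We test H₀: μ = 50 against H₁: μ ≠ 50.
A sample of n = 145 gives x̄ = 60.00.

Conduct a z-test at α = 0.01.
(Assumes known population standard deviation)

Answer: z = 4.6313, reject H₀

Derivation:
Standard error: SE = σ/√n = 26/√145 = 2.1592
z-statistic: z = (x̄ - μ₀)/SE = (60.00 - 50)/2.1592 = 4.6313
Critical value: ±2.576
p-value < 0.0001
Decision: reject H₀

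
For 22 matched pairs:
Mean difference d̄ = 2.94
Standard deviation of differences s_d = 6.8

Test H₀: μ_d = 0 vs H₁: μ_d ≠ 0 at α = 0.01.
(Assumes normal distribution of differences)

df = n - 1 = 21
SE = s_d/√n = 6.8/√22 = 1.4498
t = d̄/SE = 2.94/1.4498 = 2.0279
Critical value: t_{0.005,21} = ±2.831
p-value ≈ 0.0554
Decision: fail to reject H₀

Answer: t = 2.0279, fail to reject H₀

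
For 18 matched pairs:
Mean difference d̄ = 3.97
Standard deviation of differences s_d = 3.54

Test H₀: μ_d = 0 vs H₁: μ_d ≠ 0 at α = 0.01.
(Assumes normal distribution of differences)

df = n - 1 = 17
SE = s_d/√n = 3.54/√18 = 0.8344
t = d̄/SE = 3.97/0.8344 = 4.7579
Critical value: t_{0.005,17} = ±2.898
p-value ≈ 0.0002
Decision: reject H₀

Answer: t = 4.7579, reject H₀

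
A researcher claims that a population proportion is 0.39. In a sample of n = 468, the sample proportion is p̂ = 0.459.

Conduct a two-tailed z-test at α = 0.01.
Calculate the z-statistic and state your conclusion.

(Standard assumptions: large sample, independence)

H₀: p = 0.39, H₁: p ≠ 0.39
Standard error: SE = √(p₀(1-p₀)/n) = √(0.39×0.61/468) = 0.022546
z-statistic: z = (p̂ - p₀)/SE = (0.459 - 0.39)/0.022546 = 3.0604
Critical value: z_0.005 = ±2.576
p-value = 0.0022
Decision: reject H₀ at α = 0.01

Answer: z = 3.0604, reject H₀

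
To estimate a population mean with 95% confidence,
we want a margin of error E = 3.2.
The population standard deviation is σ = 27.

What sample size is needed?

Answer: n = 274

Derivation:
z_0.025 = 1.960
n = (z×σ/E)² = (1.960×27/3.2)²
n = 273.4889
Round up: n = 274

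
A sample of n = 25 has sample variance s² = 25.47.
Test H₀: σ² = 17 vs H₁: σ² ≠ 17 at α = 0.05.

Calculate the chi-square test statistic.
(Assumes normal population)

Answer: χ² = 35.9576, fail to reject H₀

Derivation:
df = n - 1 = 24
χ² = (n-1)s²/σ₀² = 24×25.47/17 = 35.9576
Critical values: χ²_{0.975,24} = 12.401, χ²_{0.025,24} = 39.364
Rejection region: χ² < 12.401 or χ² > 39.364
Decision: fail to reject H₀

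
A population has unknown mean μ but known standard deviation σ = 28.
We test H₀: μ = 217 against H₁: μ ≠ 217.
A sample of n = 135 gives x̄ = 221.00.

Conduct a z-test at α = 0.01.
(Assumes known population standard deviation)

Standard error: SE = σ/√n = 28/√135 = 2.4099
z-statistic: z = (x̄ - μ₀)/SE = (221.00 - 217)/2.4099 = 1.6598
Critical value: ±2.576
p-value = 0.0970
Decision: fail to reject H₀

Answer: z = 1.6598, fail to reject H₀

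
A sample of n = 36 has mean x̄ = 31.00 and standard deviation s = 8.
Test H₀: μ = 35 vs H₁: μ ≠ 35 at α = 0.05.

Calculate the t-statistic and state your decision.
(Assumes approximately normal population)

df = n - 1 = 35
SE = s/√n = 8/√36 = 1.3333
t = (x̄ - μ₀)/SE = (31.00 - 35)/1.3333 = -3.0001
Critical value: t_{0.025,35} = ±2.030
p-value ≈ 0.0049
Decision: reject H₀

Answer: t = -3.0001, reject H₀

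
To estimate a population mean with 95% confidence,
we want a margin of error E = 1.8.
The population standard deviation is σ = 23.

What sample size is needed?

z_0.025 = 1.960
n = (z×σ/E)² = (1.960×23/1.8)²
n = 627.2242
Round up: n = 628

Answer: n = 628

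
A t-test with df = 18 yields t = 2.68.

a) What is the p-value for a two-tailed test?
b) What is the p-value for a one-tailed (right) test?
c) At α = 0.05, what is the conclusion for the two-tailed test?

Using t-distribution with df = 18:
a) Two-tailed: p = 2×P(T > 2.68) = 0.0153
b) One-tailed: p = P(T > 2.68) = 0.0076
c) 0.0153 < 0.05, reject H₀

Answer: a) 0.0153, b) 0.0076, c) reject H₀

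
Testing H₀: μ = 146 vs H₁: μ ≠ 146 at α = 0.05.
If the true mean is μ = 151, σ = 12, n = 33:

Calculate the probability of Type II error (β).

Answer: β ≈ 0.3323

Derivation:
SE = σ/√n = 12/√33 = 2.0889
Critical values: μ₀ ± z_0.025×SE = 146 ± 1.960×2.0889
Acceptance region: (141.9058, 150.0942)
Under H₁ (μ = 151): z_high = (150.0942 - 151)/2.0889 = -0.4336, z_low = (141.9058 - 151)/2.0889 = -4.3536
β = P(not reject | H₁) = Φ(-0.4336) - Φ(-4.3536) ≈ 0.3323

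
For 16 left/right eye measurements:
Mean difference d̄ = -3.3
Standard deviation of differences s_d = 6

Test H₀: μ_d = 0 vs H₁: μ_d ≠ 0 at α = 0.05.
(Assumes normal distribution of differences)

df = n - 1 = 15
SE = s_d/√n = 6/√16 = 1.5000
t = d̄/SE = -3.3/1.5000 = -2.2000
Critical value: t_{0.025,15} = ±2.131
p-value ≈ 0.0439
Decision: reject H₀

Answer: t = -2.2000, reject H₀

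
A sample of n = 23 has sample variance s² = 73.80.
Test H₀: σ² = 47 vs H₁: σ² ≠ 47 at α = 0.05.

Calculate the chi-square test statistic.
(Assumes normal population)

Answer: χ² = 34.5447, fail to reject H₀

Derivation:
df = n - 1 = 22
χ² = (n-1)s²/σ₀² = 22×73.80/47 = 34.5447
Critical values: χ²_{0.975,22} = 10.982, χ²_{0.025,22} = 36.781
Rejection region: χ² < 10.982 or χ² > 36.781
Decision: fail to reject H₀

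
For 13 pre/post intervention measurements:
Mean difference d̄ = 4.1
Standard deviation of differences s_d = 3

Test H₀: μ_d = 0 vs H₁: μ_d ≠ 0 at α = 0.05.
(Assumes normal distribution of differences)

df = n - 1 = 12
SE = s_d/√n = 3/√13 = 0.8321
t = d̄/SE = 4.1/0.8321 = 4.9273
Critical value: t_{0.025,12} = ±2.179
p-value ≈ 0.0003
Decision: reject H₀

Answer: t = 4.9273, reject H₀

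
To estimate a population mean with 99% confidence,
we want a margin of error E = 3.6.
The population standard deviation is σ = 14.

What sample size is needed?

z_0.005 = 2.576
n = (z×σ/E)² = (2.576×14/3.6)²
n = 100.3559
Round up: n = 101

Answer: n = 101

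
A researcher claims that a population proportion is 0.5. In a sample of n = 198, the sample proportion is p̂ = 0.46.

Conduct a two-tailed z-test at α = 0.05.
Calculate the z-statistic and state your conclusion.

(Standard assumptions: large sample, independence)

Answer: z = -1.1257, fail to reject H₀

Derivation:
H₀: p = 0.5, H₁: p ≠ 0.5
Standard error: SE = √(p₀(1-p₀)/n) = √(0.5×0.5/198) = 0.035533
z-statistic: z = (p̂ - p₀)/SE = (0.46 - 0.5)/0.035533 = -1.1257
Critical value: z_0.025 = ±1.960
p-value = 0.2603
Decision: fail to reject H₀ at α = 0.05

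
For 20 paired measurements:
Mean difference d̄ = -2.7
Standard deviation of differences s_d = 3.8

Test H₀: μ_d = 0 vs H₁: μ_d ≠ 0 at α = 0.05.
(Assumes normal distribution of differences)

df = n - 1 = 19
SE = s_d/√n = 3.8/√20 = 0.8497
t = d̄/SE = -2.7/0.8497 = -3.1776
Critical value: t_{0.025,19} = ±2.093
p-value ≈ 0.0050
Decision: reject H₀

Answer: t = -3.1776, reject H₀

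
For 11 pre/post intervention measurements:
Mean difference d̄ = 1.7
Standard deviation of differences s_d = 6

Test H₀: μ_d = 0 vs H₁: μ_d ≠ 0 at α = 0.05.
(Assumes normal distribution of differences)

Answer: t = 0.9397, fail to reject H₀

Derivation:
df = n - 1 = 10
SE = s_d/√n = 6/√11 = 1.8091
t = d̄/SE = 1.7/1.8091 = 0.9397
Critical value: t_{0.025,10} = ±2.228
p-value ≈ 0.3695
Decision: fail to reject H₀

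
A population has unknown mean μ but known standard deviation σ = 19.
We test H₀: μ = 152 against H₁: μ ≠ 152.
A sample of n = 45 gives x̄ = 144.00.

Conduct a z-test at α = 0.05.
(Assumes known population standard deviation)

Answer: z = -2.8245, reject H₀

Derivation:
Standard error: SE = σ/√n = 19/√45 = 2.8324
z-statistic: z = (x̄ - μ₀)/SE = (144.00 - 152)/2.8324 = -2.8245
Critical value: ±1.960
p-value = 0.0047
Decision: reject H₀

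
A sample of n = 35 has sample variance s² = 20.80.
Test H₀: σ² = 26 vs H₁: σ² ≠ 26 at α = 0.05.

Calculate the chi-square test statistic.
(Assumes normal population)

df = n - 1 = 34
χ² = (n-1)s²/σ₀² = 34×20.80/26 = 27.2000
Critical values: χ²_{0.975,34} = 19.806, χ²_{0.025,34} = 51.966
Rejection region: χ² < 19.806 or χ² > 51.966
Decision: fail to reject H₀

Answer: χ² = 27.2000, fail to reject H₀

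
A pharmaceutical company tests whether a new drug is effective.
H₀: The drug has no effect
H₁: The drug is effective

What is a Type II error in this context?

Answer: Failing to detect the drug's effect when it actually works

Derivation:
Type I error: rejecting H₀ when it is actually true (false positive).
Type II error: failing to reject H₀ when H₁ is actually true (false negative).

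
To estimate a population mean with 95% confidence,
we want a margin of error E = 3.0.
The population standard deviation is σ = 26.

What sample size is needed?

Answer: n = 289

Derivation:
z_0.025 = 1.960
n = (z×σ/E)² = (1.960×26/3.0)²
n = 288.5468
Round up: n = 289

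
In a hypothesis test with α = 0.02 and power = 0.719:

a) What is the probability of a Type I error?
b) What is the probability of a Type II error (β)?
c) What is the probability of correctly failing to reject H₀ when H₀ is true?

Answer: a) 0.02, b) 0.281, c) 0.98

Derivation:
a) Type I error probability = α = 0.02
b) Power = P(reject H₀ | H₁ true) = 1 - β = 0.719, so Type II error probability = β = 1 - Power = 0.281
c) P(fail to reject H₀ | H₀ true) = 1 - α = 0.98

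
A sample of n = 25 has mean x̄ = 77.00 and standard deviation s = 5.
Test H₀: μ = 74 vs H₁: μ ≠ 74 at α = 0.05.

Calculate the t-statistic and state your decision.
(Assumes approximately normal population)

df = n - 1 = 24
SE = s/√n = 5/√25 = 1.0000
t = (x̄ - μ₀)/SE = (77.00 - 74)/1.0000 = 3.0000
Critical value: t_{0.025,24} = ±2.064
p-value ≈ 0.0062
Decision: reject H₀

Answer: t = 3.0000, reject H₀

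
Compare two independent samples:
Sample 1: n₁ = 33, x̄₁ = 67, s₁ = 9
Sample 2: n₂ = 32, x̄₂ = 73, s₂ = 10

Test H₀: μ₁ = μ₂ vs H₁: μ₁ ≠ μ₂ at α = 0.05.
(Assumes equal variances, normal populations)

Answer: t = -2.5443, reject H₀

Derivation:
Pooled variance: s²_p = [32×9² + 31×10²]/(63) = 90.3492
s_p = 9.5052
SE = s_p×√(1/n₁ + 1/n₂) = 9.5052×√(1/33 + 1/32) = 2.3582
t = (x̄₁ - x̄₂)/SE = (67 - 73)/2.3582 = -2.5443
df = 63, t-critical = ±1.998
Decision: reject H₀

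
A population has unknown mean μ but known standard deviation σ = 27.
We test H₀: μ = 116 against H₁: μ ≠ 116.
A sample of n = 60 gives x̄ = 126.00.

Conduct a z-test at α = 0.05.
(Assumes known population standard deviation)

Answer: z = 2.8689, reject H₀

Derivation:
Standard error: SE = σ/√n = 27/√60 = 3.4857
z-statistic: z = (x̄ - μ₀)/SE = (126.00 - 116)/3.4857 = 2.8689
Critical value: ±1.960
p-value = 0.0041
Decision: reject H₀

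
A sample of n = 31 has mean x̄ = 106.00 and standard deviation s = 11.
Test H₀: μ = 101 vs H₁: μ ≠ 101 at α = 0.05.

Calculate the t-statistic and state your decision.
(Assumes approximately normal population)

df = n - 1 = 30
SE = s/√n = 11/√31 = 1.9757
t = (x̄ - μ₀)/SE = (106.00 - 101)/1.9757 = 2.5307
Critical value: t_{0.025,30} = ±2.042
p-value ≈ 0.0169
Decision: reject H₀

Answer: t = 2.5307, reject H₀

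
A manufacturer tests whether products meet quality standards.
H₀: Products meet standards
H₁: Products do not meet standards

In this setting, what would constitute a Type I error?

Type I error: rejecting H₀ when it is actually true (false positive).
Type II error: failing to reject H₀ when H₁ is actually true (false negative).

Answer: Rejecting good products that actually meet standards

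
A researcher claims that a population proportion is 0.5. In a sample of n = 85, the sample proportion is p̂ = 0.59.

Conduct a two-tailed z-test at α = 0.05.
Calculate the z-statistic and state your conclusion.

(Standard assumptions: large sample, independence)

H₀: p = 0.5, H₁: p ≠ 0.5
Standard error: SE = √(p₀(1-p₀)/n) = √(0.5×0.5/85) = 0.054233
z-statistic: z = (p̂ - p₀)/SE = (0.59 - 0.5)/0.054233 = 1.6595
Critical value: z_0.025 = ±1.960
p-value = 0.0970
Decision: fail to reject H₀ at α = 0.05

Answer: z = 1.6595, fail to reject H₀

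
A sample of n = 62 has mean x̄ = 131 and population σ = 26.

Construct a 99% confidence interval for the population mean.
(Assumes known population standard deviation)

Answer: (122.4940, 139.5060)

Derivation:
Confidence level: 99%, α = 0.01
z_0.005 = 2.576
SE = σ/√n = 26/√62 = 3.3020
Margin of error = 2.576 × 3.3020 = 8.5060
CI: x̄ ± margin = 131 ± 8.5060
CI: (122.4940, 139.5060)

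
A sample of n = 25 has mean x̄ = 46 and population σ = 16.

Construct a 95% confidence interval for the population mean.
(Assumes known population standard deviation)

Answer: (39.7280, 52.2720)

Derivation:
Confidence level: 95%, α = 0.05
z_0.025 = 1.960
SE = σ/√n = 16/√25 = 3.2000
Margin of error = 1.960 × 3.2000 = 6.2720
CI: x̄ ± margin = 46 ± 6.2720
CI: (39.7280, 52.2720)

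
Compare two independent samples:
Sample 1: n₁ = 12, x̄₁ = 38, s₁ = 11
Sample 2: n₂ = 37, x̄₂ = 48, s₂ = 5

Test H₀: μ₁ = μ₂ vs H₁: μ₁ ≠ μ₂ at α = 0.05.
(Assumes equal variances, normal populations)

Answer: t = -4.3691, reject H₀

Derivation:
Pooled variance: s²_p = [11×11² + 36×5²]/(47) = 47.4681
s_p = 6.8897
SE = s_p×√(1/n₁ + 1/n₂) = 6.8897×√(1/12 + 1/37) = 2.2888
t = (x̄₁ - x̄₂)/SE = (38 - 48)/2.2888 = -4.3691
df = 47, t-critical = ±2.012
Decision: reject H₀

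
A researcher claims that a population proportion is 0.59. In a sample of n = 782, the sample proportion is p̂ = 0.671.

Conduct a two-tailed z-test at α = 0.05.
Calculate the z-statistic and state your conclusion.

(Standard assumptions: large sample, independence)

Answer: z = 4.6054, reject H₀

Derivation:
H₀: p = 0.59, H₁: p ≠ 0.59
Standard error: SE = √(p₀(1-p₀)/n) = √(0.59×0.41/782) = 0.017588
z-statistic: z = (p̂ - p₀)/SE = (0.671 - 0.59)/0.017588 = 4.6054
Critical value: z_0.025 = ±1.960
p-value < 0.0001
Decision: reject H₀ at α = 0.05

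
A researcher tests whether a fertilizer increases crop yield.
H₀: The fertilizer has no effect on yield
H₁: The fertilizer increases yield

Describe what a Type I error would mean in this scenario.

Answer: Concluding the fertilizer works when it doesn't

Derivation:
Type I error (α): Rejecting H₀ when H₀ is true
Type II error (β): Failing to reject H₀ when H₁ is true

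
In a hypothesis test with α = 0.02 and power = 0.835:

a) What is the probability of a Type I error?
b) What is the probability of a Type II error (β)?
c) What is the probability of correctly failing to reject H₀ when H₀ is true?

Answer: a) 0.02, b) 0.165, c) 0.98

Derivation:
a) Type I error probability = α = 0.02
b) Power = P(reject H₀ | H₁ true) = 1 - β = 0.835, so Type II error probability = β = 1 - Power = 0.165
c) P(fail to reject H₀ | H₀ true) = 1 - α = 0.98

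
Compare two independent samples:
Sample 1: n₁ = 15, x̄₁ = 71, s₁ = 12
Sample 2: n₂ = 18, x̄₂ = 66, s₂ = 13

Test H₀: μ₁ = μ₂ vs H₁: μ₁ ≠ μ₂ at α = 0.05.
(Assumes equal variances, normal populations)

Pooled variance: s²_p = [14×12² + 17×13²]/(31) = 157.7097
s_p = 12.5583
SE = s_p×√(1/n₁ + 1/n₂) = 12.5583×√(1/15 + 1/18) = 4.3904
t = (x̄₁ - x̄₂)/SE = (71 - 66)/4.3904 = 1.1388
df = 31, t-critical = ±2.040
Decision: fail to reject H₀

Answer: t = 1.1388, fail to reject H₀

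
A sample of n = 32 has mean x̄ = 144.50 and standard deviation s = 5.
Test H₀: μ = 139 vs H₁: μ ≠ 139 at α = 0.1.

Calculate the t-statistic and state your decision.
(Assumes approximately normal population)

Answer: t = 6.2224, reject H₀

Derivation:
df = n - 1 = 31
SE = s/√n = 5/√32 = 0.8839
t = (x̄ - μ₀)/SE = (144.50 - 139)/0.8839 = 6.2224
Critical value: t_{0.05,31} = ±1.696
p-value < 0.0001
Decision: reject H₀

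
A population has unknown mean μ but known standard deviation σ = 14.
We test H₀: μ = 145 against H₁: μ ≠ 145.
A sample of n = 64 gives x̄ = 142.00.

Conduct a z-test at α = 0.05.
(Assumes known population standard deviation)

Answer: z = -1.7143, fail to reject H₀

Derivation:
Standard error: SE = σ/√n = 14/√64 = 1.7500
z-statistic: z = (x̄ - μ₀)/SE = (142.00 - 145)/1.7500 = -1.7143
Critical value: ±1.960
p-value = 0.0865
Decision: fail to reject H₀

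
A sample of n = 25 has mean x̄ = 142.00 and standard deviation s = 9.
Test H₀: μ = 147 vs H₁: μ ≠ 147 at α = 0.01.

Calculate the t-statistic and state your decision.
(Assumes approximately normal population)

df = n - 1 = 24
SE = s/√n = 9/√25 = 1.8000
t = (x̄ - μ₀)/SE = (142.00 - 147)/1.8000 = -2.7778
Critical value: t_{0.005,24} = ±2.797
p-value ≈ 0.0105
Decision: fail to reject H₀

Answer: t = -2.7778, fail to reject H₀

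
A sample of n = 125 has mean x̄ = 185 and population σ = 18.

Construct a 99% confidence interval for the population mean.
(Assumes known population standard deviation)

Answer: (180.8526, 189.1474)

Derivation:
Confidence level: 99%, α = 0.01
z_0.005 = 2.576
SE = σ/√n = 18/√125 = 1.6100
Margin of error = 2.576 × 1.6100 = 4.1474
CI: x̄ ± margin = 185 ± 4.1474
CI: (180.8526, 189.1474)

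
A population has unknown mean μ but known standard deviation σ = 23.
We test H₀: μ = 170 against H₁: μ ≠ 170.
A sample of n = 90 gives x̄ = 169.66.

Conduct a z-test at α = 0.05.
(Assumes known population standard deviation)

Answer: z = -0.1402, fail to reject H₀

Derivation:
Standard error: SE = σ/√n = 23/√90 = 2.4244
z-statistic: z = (x̄ - μ₀)/SE = (169.66 - 170)/2.4244 = -0.1402
Critical value: ±1.960
p-value = 0.8885
Decision: fail to reject H₀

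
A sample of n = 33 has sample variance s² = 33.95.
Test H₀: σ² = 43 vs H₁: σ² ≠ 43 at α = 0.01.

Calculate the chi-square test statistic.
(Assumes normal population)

df = n - 1 = 32
χ² = (n-1)s²/σ₀² = 32×33.95/43 = 25.2651
Critical values: χ²_{0.995,32} = 15.134, χ²_{0.005,32} = 56.328
Rejection region: χ² < 15.134 or χ² > 56.328
Decision: fail to reject H₀

Answer: χ² = 25.2651, fail to reject H₀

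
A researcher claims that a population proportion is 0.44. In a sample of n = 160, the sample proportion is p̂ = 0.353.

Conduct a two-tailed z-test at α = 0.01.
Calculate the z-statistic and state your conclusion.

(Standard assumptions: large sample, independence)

H₀: p = 0.44, H₁: p ≠ 0.44
Standard error: SE = √(p₀(1-p₀)/n) = √(0.44×0.56/160) = 0.039243
z-statistic: z = (p̂ - p₀)/SE = (0.353 - 0.44)/0.039243 = -2.2170
Critical value: z_0.005 = ±2.576
p-value = 0.0266
Decision: fail to reject H₀ at α = 0.01

Answer: z = -2.2170, fail to reject H₀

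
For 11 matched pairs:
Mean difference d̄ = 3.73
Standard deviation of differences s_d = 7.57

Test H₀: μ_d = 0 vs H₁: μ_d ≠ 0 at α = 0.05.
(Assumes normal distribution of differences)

df = n - 1 = 10
SE = s_d/√n = 7.57/√11 = 2.2824
t = d̄/SE = 3.73/2.2824 = 1.6342
Critical value: t_{0.025,10} = ±2.228
p-value ≈ 0.1333
Decision: fail to reject H₀

Answer: t = 1.6342, fail to reject H₀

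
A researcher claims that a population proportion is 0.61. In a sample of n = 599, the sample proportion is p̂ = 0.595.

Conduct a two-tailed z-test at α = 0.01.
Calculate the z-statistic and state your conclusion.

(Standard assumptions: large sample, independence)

H₀: p = 0.61, H₁: p ≠ 0.61
Standard error: SE = √(p₀(1-p₀)/n) = √(0.61×0.39/599) = 0.019929
z-statistic: z = (p̂ - p₀)/SE = (0.595 - 0.61)/0.019929 = -0.7527
Critical value: z_0.005 = ±2.576
p-value = 0.4516
Decision: fail to reject H₀ at α = 0.01

Answer: z = -0.7527, fail to reject H₀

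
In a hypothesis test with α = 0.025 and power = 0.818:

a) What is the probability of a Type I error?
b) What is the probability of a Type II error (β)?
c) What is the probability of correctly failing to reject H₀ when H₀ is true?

a) Type I error probability = α = 0.025
b) Power = P(reject H₀ | H₁ true) = 1 - β = 0.818, so Type II error probability = β = 1 - Power = 0.182
c) P(fail to reject H₀ | H₀ true) = 1 - α = 0.975

Answer: a) 0.025, b) 0.182, c) 0.975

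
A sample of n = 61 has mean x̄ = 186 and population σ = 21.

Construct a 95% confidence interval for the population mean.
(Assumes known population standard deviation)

Answer: (180.7300, 191.2700)

Derivation:
Confidence level: 95%, α = 0.05
z_0.025 = 1.960
SE = σ/√n = 21/√61 = 2.6888
Margin of error = 1.960 × 2.6888 = 5.2700
CI: x̄ ± margin = 186 ± 5.2700
CI: (180.7300, 191.2700)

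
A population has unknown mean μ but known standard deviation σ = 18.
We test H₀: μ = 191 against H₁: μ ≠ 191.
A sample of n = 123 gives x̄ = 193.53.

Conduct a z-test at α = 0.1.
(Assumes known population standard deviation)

Answer: z = 1.5588, fail to reject H₀

Derivation:
Standard error: SE = σ/√n = 18/√123 = 1.6230
z-statistic: z = (x̄ - μ₀)/SE = (193.53 - 191)/1.6230 = 1.5588
Critical value: ±1.645
p-value = 0.1190
Decision: fail to reject H₀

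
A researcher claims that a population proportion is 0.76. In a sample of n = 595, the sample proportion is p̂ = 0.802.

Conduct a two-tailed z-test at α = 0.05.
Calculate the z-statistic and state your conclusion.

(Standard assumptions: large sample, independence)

Answer: z = 2.3988, reject H₀

Derivation:
H₀: p = 0.76, H₁: p ≠ 0.76
Standard error: SE = √(p₀(1-p₀)/n) = √(0.76×0.24/595) = 0.017509
z-statistic: z = (p̂ - p₀)/SE = (0.802 - 0.76)/0.017509 = 2.3988
Critical value: z_0.025 = ±1.960
p-value = 0.0164
Decision: reject H₀ at α = 0.05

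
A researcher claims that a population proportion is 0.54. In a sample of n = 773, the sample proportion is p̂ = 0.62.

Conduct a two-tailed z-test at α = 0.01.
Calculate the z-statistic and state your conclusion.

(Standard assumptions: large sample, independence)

H₀: p = 0.54, H₁: p ≠ 0.54
Standard error: SE = √(p₀(1-p₀)/n) = √(0.54×0.46/773) = 0.017926
z-statistic: z = (p̂ - p₀)/SE = (0.62 - 0.54)/0.017926 = 4.4628
Critical value: z_0.005 = ±2.576
p-value < 0.0001
Decision: reject H₀ at α = 0.01

Answer: z = 4.4628, reject H₀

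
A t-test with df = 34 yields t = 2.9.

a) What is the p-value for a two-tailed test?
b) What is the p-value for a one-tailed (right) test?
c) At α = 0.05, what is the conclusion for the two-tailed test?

Using t-distribution with df = 34:
a) Two-tailed: p = 2×P(T > 2.9) = 0.0065
b) One-tailed: p = P(T > 2.9) = 0.0032
c) 0.0065 < 0.05, reject H₀

Answer: a) 0.0065, b) 0.0032, c) reject H₀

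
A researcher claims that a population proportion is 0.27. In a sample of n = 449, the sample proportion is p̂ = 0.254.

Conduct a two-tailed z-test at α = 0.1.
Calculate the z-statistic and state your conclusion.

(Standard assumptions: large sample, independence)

H₀: p = 0.27, H₁: p ≠ 0.27
Standard error: SE = √(p₀(1-p₀)/n) = √(0.27×0.73/449) = 0.020952
z-statistic: z = (p̂ - p₀)/SE = (0.254 - 0.27)/0.020952 = -0.7637
Critical value: z_0.05 = ±1.645
p-value = 0.4450
Decision: fail to reject H₀ at α = 0.1

Answer: z = -0.7637, fail to reject H₀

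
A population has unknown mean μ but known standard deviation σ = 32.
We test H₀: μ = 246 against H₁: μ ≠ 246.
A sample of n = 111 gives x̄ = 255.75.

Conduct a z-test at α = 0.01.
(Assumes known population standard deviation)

Standard error: SE = σ/√n = 32/√111 = 3.0373
z-statistic: z = (x̄ - μ₀)/SE = (255.75 - 246)/3.0373 = 3.2101
Critical value: ±2.576
p-value = 0.0013
Decision: reject H₀

Answer: z = 3.2101, reject H₀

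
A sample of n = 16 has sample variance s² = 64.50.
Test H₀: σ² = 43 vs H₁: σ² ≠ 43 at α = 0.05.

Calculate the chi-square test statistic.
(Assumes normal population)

df = n - 1 = 15
χ² = (n-1)s²/σ₀² = 15×64.50/43 = 22.5000
Critical values: χ²_{0.975,15} = 6.262, χ²_{0.025,15} = 27.488
Rejection region: χ² < 6.262 or χ² > 27.488
Decision: fail to reject H₀

Answer: χ² = 22.5000, fail to reject H₀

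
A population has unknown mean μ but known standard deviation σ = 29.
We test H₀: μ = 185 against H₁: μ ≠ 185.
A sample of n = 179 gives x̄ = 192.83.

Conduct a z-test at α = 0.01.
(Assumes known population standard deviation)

Standard error: SE = σ/√n = 29/√179 = 2.1676
z-statistic: z = (x̄ - μ₀)/SE = (192.83 - 185)/2.1676 = 3.6123
Critical value: ±2.576
p-value = 0.0003
Decision: reject H₀

Answer: z = 3.6123, reject H₀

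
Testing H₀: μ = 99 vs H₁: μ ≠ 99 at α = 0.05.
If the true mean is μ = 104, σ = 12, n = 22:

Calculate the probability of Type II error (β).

Answer: β ≈ 0.5022

Derivation:
SE = σ/√n = 12/√22 = 2.5584
Critical values: μ₀ ± z_0.025×SE = 99 ± 1.960×2.5584
Acceptance region: (93.9855, 104.0145)
Under H₁ (μ = 104): z_high = (104.0145 - 104)/2.5584 = 0.0057, z_low = (93.9855 - 104)/2.5584 = -3.9144
β = P(not reject | H₁) = Φ(0.0057) - Φ(-3.9144) ≈ 0.5022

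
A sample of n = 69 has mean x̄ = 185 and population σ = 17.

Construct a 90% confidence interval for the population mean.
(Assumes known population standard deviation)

Answer: (181.6333, 188.3667)

Derivation:
Confidence level: 90%, α = 0.1
z_0.05 = 1.645
SE = σ/√n = 17/√69 = 2.0466
Margin of error = 1.645 × 2.0466 = 3.3667
CI: x̄ ± margin = 185 ± 3.3667
CI: (181.6333, 188.3667)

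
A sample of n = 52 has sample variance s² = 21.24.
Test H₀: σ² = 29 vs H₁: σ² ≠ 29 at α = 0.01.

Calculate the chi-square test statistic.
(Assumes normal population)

Answer: χ² = 37.3531, fail to reject H₀

Derivation:
df = n - 1 = 51
χ² = (n-1)s²/σ₀² = 51×21.24/29 = 37.3531
Critical values: χ²_{0.995,51} = 28.735, χ²_{0.005,51} = 80.747
Rejection region: χ² < 28.735 or χ² > 80.747
Decision: fail to reject H₀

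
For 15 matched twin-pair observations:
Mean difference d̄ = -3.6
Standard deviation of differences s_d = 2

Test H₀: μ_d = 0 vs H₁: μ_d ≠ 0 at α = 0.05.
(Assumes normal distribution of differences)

Answer: t = -6.9713, reject H₀

Derivation:
df = n - 1 = 14
SE = s_d/√n = 2/√15 = 0.5164
t = d̄/SE = -3.6/0.5164 = -6.9713
Critical value: t_{0.025,14} = ±2.145
p-value < 0.0001
Decision: reject H₀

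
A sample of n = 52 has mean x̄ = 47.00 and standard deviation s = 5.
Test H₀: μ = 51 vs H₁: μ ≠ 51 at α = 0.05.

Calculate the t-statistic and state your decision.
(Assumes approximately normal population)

df = n - 1 = 51
SE = s/√n = 5/√52 = 0.6934
t = (x̄ - μ₀)/SE = (47.00 - 51)/0.6934 = -5.7687
Critical value: t_{0.025,51} = ±2.008
p-value < 0.0001
Decision: reject H₀

Answer: t = -5.7687, reject H₀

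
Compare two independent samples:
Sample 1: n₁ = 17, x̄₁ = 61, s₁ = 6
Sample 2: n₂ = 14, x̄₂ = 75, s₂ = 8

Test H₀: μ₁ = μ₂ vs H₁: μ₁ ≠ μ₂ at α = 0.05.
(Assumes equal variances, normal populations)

Answer: t = -5.5673, reject H₀

Derivation:
Pooled variance: s²_p = [16×6² + 13×8²]/(29) = 48.5517
s_p = 6.9679
SE = s_p×√(1/n₁ + 1/n₂) = 6.9679×√(1/17 + 1/14) = 2.5147
t = (x̄₁ - x̄₂)/SE = (61 - 75)/2.5147 = -5.5673
df = 29, t-critical = ±2.045
Decision: reject H₀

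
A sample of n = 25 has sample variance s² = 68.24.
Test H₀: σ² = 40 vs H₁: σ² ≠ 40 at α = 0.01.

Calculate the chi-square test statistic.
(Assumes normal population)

df = n - 1 = 24
χ² = (n-1)s²/σ₀² = 24×68.24/40 = 40.9440
Critical values: χ²_{0.995,24} = 9.886, χ²_{0.005,24} = 45.559
Rejection region: χ² < 9.886 or χ² > 45.559
Decision: fail to reject H₀

Answer: χ² = 40.9440, fail to reject H₀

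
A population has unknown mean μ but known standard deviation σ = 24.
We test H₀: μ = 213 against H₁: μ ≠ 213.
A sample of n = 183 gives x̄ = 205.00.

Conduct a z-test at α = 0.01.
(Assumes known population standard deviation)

Answer: z = -4.5093, reject H₀

Derivation:
Standard error: SE = σ/√n = 24/√183 = 1.7741
z-statistic: z = (x̄ - μ₀)/SE = (205.00 - 213)/1.7741 = -4.5093
Critical value: ±2.576
p-value < 0.0001
Decision: reject H₀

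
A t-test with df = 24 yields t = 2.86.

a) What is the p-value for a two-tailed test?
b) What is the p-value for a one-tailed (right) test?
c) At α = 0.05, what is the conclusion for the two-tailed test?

Using t-distribution with df = 24:
a) Two-tailed: p = 2×P(T > 2.86) = 0.0086
b) One-tailed: p = P(T > 2.86) = 0.0043
c) 0.0086 < 0.05, reject H₀

Answer: a) 0.0086, b) 0.0043, c) reject H₀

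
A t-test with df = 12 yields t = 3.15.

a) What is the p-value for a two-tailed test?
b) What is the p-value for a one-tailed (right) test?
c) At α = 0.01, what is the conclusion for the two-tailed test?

Using t-distribution with df = 12:
a) Two-tailed: p = 2×P(T > 3.15) = 0.0084
b) One-tailed: p = P(T > 3.15) = 0.0042
c) 0.0084 < 0.01, reject H₀

Answer: a) 0.0084, b) 0.0042, c) reject H₀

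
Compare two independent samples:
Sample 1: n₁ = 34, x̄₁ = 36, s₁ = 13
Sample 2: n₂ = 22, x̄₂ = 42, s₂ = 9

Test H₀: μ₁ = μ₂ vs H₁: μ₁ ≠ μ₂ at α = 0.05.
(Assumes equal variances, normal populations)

Answer: t = -1.8889, fail to reject H₀

Derivation:
Pooled variance: s²_p = [33×13² + 21×9²]/(54) = 134.7778
s_p = 11.6094
SE = s_p×√(1/n₁ + 1/n₂) = 11.6094×√(1/34 + 1/22) = 3.1765
t = (x̄₁ - x̄₂)/SE = (36 - 42)/3.1765 = -1.8889
df = 54, t-critical = ±2.005
Decision: fail to reject H₀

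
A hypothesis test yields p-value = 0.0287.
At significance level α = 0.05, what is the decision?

Compare p-value to α:
0.0287 < 0.05
Decision: reject H₀

Answer: reject H₀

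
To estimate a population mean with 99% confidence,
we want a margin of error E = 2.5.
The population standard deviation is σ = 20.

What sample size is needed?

Answer: n = 425

Derivation:
z_0.005 = 2.576
n = (z×σ/E)² = (2.576×20/2.5)²
n = 424.6897
Round up: n = 425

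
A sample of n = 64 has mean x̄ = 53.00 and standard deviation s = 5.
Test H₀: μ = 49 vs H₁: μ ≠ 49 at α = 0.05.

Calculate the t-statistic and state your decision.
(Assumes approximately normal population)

df = n - 1 = 63
SE = s/√n = 5/√64 = 0.6250
t = (x̄ - μ₀)/SE = (53.00 - 49)/0.6250 = 6.4000
Critical value: t_{0.025,63} = ±1.998
p-value < 0.0001
Decision: reject H₀

Answer: t = 6.4000, reject H₀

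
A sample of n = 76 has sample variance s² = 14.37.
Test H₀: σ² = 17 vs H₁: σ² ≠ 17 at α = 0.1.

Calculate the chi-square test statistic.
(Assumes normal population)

Answer: χ² = 63.3971, fail to reject H₀

Derivation:
df = n - 1 = 75
χ² = (n-1)s²/σ₀² = 75×14.37/17 = 63.3971
Critical values: χ²_{0.95,75} = 56.054, χ²_{0.05,75} = 96.217
Rejection region: χ² < 56.054 or χ² > 96.217
Decision: fail to reject H₀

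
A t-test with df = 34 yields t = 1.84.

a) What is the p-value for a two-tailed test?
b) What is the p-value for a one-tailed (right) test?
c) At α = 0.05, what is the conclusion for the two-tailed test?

Using t-distribution with df = 34:
a) Two-tailed: p = 2×P(T > 1.84) = 0.0745
b) One-tailed: p = P(T > 1.84) = 0.0373
c) 0.0745 ≥ 0.05, fail to reject H₀

Answer: a) 0.0745, b) 0.0373, c) fail to reject H₀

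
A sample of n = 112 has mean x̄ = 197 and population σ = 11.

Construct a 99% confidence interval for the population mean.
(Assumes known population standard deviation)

Answer: (194.3225, 199.6775)

Derivation:
Confidence level: 99%, α = 0.01
z_0.005 = 2.576
SE = σ/√n = 11/√112 = 1.0394
Margin of error = 2.576 × 1.0394 = 2.6775
CI: x̄ ± margin = 197 ± 2.6775
CI: (194.3225, 199.6775)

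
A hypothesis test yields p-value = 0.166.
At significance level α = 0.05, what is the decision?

Answer: fail to reject H₀

Derivation:
Compare p-value to α:
0.166 ≥ 0.05
Decision: fail to reject H₀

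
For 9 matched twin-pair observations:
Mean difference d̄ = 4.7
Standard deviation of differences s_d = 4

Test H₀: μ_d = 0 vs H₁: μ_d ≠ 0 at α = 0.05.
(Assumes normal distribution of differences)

Answer: t = 3.5251, reject H₀

Derivation:
df = n - 1 = 8
SE = s_d/√n = 4/√9 = 1.3333
t = d̄/SE = 4.7/1.3333 = 3.5251
Critical value: t_{0.025,8} = ±2.306
p-value ≈ 0.0078
Decision: reject H₀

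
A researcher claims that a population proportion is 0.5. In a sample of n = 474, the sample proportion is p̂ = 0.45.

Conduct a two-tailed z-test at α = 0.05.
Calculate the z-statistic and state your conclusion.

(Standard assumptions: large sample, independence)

H₀: p = 0.5, H₁: p ≠ 0.5
Standard error: SE = √(p₀(1-p₀)/n) = √(0.5×0.5/474) = 0.022966
z-statistic: z = (p̂ - p₀)/SE = (0.45 - 0.5)/0.022966 = -2.1771
Critical value: z_0.025 = ±1.960
p-value = 0.0295
Decision: reject H₀ at α = 0.05

Answer: z = -2.1771, reject H₀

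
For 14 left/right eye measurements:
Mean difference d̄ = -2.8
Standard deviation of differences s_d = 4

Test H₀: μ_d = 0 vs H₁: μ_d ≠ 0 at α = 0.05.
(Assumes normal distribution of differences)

Answer: t = -2.6193, reject H₀

Derivation:
df = n - 1 = 13
SE = s_d/√n = 4/√14 = 1.0690
t = d̄/SE = -2.8/1.0690 = -2.6193
Critical value: t_{0.025,13} = ±2.160
p-value ≈ 0.0212
Decision: reject H₀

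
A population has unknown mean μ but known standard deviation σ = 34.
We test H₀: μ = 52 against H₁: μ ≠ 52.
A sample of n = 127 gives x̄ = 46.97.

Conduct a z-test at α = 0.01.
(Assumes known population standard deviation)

Answer: z = -1.6672, fail to reject H₀

Derivation:
Standard error: SE = σ/√n = 34/√127 = 3.0170
z-statistic: z = (x̄ - μ₀)/SE = (46.97 - 52)/3.0170 = -1.6672
Critical value: ±2.576
p-value = 0.0955
Decision: fail to reject H₀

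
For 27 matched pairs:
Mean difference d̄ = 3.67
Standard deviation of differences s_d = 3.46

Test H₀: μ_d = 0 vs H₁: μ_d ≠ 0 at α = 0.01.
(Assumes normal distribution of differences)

df = n - 1 = 26
SE = s_d/√n = 3.46/√27 = 0.6659
t = d̄/SE = 3.67/0.6659 = 5.5113
Critical value: t_{0.005,26} = ±2.779
p-value < 0.0001
Decision: reject H₀

Answer: t = 5.5113, reject H₀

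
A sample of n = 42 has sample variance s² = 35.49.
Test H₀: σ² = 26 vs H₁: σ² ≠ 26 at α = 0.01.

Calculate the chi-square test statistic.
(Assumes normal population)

Answer: χ² = 55.9650, fail to reject H₀

Derivation:
df = n - 1 = 41
χ² = (n-1)s²/σ₀² = 41×35.49/26 = 55.9650
Critical values: χ²_{0.995,41} = 21.421, χ²_{0.005,41} = 68.053
Rejection region: χ² < 21.421 or χ² > 68.053
Decision: fail to reject H₀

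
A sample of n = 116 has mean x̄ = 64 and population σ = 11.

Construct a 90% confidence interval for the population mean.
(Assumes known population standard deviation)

Confidence level: 90%, α = 0.1
z_0.05 = 1.645
SE = σ/√n = 11/√116 = 1.0213
Margin of error = 1.645 × 1.0213 = 1.6800
CI: x̄ ± margin = 64 ± 1.6800
CI: (62.3200, 65.6800)

Answer: (62.3200, 65.6800)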